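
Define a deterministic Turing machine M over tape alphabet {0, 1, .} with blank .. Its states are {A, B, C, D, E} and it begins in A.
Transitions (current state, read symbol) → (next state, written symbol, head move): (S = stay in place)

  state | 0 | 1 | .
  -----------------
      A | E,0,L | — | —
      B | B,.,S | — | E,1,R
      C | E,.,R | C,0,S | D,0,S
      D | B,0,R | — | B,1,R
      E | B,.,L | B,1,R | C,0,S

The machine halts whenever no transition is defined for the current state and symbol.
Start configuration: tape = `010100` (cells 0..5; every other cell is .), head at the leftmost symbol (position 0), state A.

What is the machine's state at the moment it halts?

B

state=A head=0 tape=.[0]10100   (A,0)→(E,0,L)
state=E head=-1 tape=[.]010100   (E,.)→(C,0,S)
state=C head=-1 tape=[0]010100   (C,0)→(E,.,R)
state=E head=0 tape=.[0]10100   (E,0)→(B,.,L)
state=B head=-1 tape=[.].10100   (B,.)→(E,1,R)
state=E head=0 tape=1[.]10100   (E,.)→(C,0,S)
state=C head=0 tape=1[0]10100   (C,0)→(E,.,R)
state=E head=1 tape=1.[1]0100   (E,1)→(B,1,R)
state=B head=2 tape=1.1[0]100   (B,0)→(B,.,S)
state=B head=2 tape=1.1[.]100   (B,.)→(E,1,R)
state=E head=3 tape=1.11[1]00   (E,1)→(B,1,R)
state=B head=4 tape=1.111[0]0   (B,0)→(B,.,S)
state=B head=4 tape=1.111[.]0   (B,.)→(E,1,R)
state=E head=5 tape=1.1111[0]   (E,0)→(B,.,L)
state=B head=4 tape=1.111[1].
No transition is defined for (B, 1); M halts in state B.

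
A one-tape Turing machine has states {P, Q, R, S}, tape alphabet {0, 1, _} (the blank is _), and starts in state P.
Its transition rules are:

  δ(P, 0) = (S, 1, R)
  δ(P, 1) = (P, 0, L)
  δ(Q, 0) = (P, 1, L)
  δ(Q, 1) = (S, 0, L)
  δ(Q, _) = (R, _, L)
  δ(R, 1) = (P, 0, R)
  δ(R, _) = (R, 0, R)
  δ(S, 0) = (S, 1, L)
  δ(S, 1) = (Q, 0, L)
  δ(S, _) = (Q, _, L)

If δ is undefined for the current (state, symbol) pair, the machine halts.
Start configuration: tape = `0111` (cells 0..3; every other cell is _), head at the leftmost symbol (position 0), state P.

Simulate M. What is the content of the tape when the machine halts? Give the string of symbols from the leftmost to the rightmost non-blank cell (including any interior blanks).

0000011

state=P head=0 tape=___[0]111   (P,0)→(S,1,R)
state=S head=1 tape=___1[1]11   (S,1)→(Q,0,L)
state=Q head=0 tape=___[1]011   (Q,1)→(S,0,L)
state=S head=-1 tape=__[_]0011   (S,_)→(Q,_,L)
state=Q head=-2 tape=_[_]_0011   (Q,_)→(R,_,L)
state=R head=-3 tape=[_]__0011   (R,_)→(R,0,R)
state=R head=-2 tape=0[_]_0011   (R,_)→(R,0,R)
state=R head=-1 tape=00[_]0011   (R,_)→(R,0,R)
state=R head=0 tape=000[0]011
The non-blank tape span at halt is 0000011.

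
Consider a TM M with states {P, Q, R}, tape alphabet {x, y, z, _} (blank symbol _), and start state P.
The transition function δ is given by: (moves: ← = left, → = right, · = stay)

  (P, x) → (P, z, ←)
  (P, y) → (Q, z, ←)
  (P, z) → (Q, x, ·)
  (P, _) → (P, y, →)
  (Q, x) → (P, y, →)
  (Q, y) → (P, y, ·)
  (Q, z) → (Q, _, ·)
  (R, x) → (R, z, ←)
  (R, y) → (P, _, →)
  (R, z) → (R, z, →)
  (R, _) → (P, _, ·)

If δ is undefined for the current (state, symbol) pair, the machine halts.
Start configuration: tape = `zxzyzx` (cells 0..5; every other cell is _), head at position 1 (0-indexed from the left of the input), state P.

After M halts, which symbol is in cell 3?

state=P head=1 tape=_z[x]zyzx   (P,x)→(P,z,←)
state=P head=0 tape=_[z]zzyzx   (P,z)→(Q,x,·)
state=Q head=0 tape=_[x]zzyzx   (Q,x)→(P,y,→)
state=P head=1 tape=_y[z]zyzx   (P,z)→(Q,x,·)
state=Q head=1 tape=_y[x]zyzx   (Q,x)→(P,y,→)
state=P head=2 tape=_yy[z]yzx   (P,z)→(Q,x,·)
state=Q head=2 tape=_yy[x]yzx   (Q,x)→(P,y,→)
state=P head=3 tape=_yyy[y]zx   (P,y)→(Q,z,←)
state=Q head=2 tape=_yy[y]zzx   (Q,y)→(P,y,·)
state=P head=2 tape=_yy[y]zzx   (P,y)→(Q,z,←)
state=Q head=1 tape=_y[y]zzzx   (Q,y)→(P,y,·)
state=P head=1 tape=_y[y]zzzx   (P,y)→(Q,z,←)
state=Q head=0 tape=_[y]zzzzx   (Q,y)→(P,y,·)
state=P head=0 tape=_[y]zzzzx   (P,y)→(Q,z,←)
state=Q head=-1 tape=[_]zzzzzx
Cell 3 holds z when M halts.

z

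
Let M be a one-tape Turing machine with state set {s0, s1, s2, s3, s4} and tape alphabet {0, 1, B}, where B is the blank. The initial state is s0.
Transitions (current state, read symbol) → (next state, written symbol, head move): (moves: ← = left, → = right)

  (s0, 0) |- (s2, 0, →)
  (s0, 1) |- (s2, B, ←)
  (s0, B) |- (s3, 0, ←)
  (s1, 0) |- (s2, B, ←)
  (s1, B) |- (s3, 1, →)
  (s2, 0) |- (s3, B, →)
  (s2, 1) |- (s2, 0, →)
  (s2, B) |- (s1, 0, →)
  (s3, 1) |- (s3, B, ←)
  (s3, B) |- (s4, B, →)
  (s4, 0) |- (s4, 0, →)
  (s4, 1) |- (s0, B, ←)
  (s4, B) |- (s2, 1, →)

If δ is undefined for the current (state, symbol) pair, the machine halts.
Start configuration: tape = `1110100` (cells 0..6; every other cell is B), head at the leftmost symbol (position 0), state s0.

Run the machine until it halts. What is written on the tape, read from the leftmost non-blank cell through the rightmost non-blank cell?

0BB10100

s0 | B[1]110100   read 1 → write B, move ←, go to s2
s2 | [B]B110100   read B → write 0, move →, go to s1
s1 | 0[B]110100   read B → write 1, move →, go to s3
s3 | 01[1]10100   read 1 → write B, move ←, go to s3
s3 | 0[1]B10100   read 1 → write B, move ←, go to s3
s3 | [0]BB10100
The non-blank tape span at halt is 0BB10100.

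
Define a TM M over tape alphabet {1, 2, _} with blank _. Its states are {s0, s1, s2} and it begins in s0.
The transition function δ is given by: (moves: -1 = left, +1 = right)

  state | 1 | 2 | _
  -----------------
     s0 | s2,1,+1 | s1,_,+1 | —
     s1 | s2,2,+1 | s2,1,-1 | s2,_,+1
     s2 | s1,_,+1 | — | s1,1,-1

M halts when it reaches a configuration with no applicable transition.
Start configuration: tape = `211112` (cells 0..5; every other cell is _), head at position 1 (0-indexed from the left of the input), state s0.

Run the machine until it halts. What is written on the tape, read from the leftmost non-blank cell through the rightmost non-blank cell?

state=s0 head=1 tape=2[1]1112_   (s0,1)→(s2,1,+1)
state=s2 head=2 tape=21[1]112_   (s2,1)→(s1,_,+1)
state=s1 head=3 tape=21_[1]12_   (s1,1)→(s2,2,+1)
state=s2 head=4 tape=21_2[1]2_   (s2,1)→(s1,_,+1)
state=s1 head=5 tape=21_2_[2]_   (s1,2)→(s2,1,-1)
state=s2 head=4 tape=21_2[_]1_   (s2,_)→(s1,1,-1)
state=s1 head=3 tape=21_[2]11_   (s1,2)→(s2,1,-1)
state=s2 head=2 tape=21[_]111_   (s2,_)→(s1,1,-1)
state=s1 head=1 tape=2[1]1111_   (s1,1)→(s2,2,+1)
state=s2 head=2 tape=22[1]111_   (s2,1)→(s1,_,+1)
state=s1 head=3 tape=22_[1]11_   (s1,1)→(s2,2,+1)
state=s2 head=4 tape=22_2[1]1_   (s2,1)→(s1,_,+1)
state=s1 head=5 tape=22_2_[1]_   (s1,1)→(s2,2,+1)
state=s2 head=6 tape=22_2_2[_]   (s2,_)→(s1,1,-1)
state=s1 head=5 tape=22_2_[2]1   (s1,2)→(s2,1,-1)
state=s2 head=4 tape=22_2[_]11   (s2,_)→(s1,1,-1)
state=s1 head=3 tape=22_[2]111   (s1,2)→(s2,1,-1)
state=s2 head=2 tape=22[_]1111   (s2,_)→(s1,1,-1)
state=s1 head=1 tape=2[2]11111   (s1,2)→(s2,1,-1)
state=s2 head=0 tape=[2]111111
The non-blank tape span at halt is 2111111.

2111111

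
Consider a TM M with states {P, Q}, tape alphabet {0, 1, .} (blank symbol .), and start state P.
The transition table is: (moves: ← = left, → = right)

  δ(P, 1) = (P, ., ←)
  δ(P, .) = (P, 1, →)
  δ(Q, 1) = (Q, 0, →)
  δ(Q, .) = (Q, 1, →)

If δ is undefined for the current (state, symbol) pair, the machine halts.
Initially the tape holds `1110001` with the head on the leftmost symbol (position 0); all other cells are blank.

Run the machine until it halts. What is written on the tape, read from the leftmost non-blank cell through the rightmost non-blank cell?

1111110001

P | ...[1]110001   read 1 → write ., move ←, go to P
P | ..[.].110001   read . → write 1, move →, go to P
P | ..1[.]110001   read . → write 1, move →, go to P
P | ..11[1]10001   read 1 → write ., move ←, go to P
P | ..1[1].10001   read 1 → write ., move ←, go to P
P | ..[1]..10001   read 1 → write ., move ←, go to P
P | .[.]...10001   read . → write 1, move →, go to P
P | .1[.]..10001   read . → write 1, move →, go to P
P | .11[.].10001   read . → write 1, move →, go to P
P | .111[.]10001   read . → write 1, move →, go to P
P | .1111[1]0001   read 1 → write ., move ←, go to P
P | .111[1].0001   read 1 → write ., move ←, go to P
P | .11[1]..0001   read 1 → write ., move ←, go to P
P | .1[1]...0001   read 1 → write ., move ←, go to P
P | .[1]....0001   read 1 → write ., move ←, go to P
P | [.].....0001   read . → write 1, move →, go to P
P | 1[.]....0001   read . → write 1, move →, go to P
P | 11[.]...0001   read . → write 1, move →, go to P
P | 111[.]..0001   read . → write 1, move →, go to P
P | 1111[.].0001   read . → write 1, move →, go to P
P | 11111[.]0001   read . → write 1, move →, go to P
P | 111111[0]001
The non-blank tape span at halt is 1111110001.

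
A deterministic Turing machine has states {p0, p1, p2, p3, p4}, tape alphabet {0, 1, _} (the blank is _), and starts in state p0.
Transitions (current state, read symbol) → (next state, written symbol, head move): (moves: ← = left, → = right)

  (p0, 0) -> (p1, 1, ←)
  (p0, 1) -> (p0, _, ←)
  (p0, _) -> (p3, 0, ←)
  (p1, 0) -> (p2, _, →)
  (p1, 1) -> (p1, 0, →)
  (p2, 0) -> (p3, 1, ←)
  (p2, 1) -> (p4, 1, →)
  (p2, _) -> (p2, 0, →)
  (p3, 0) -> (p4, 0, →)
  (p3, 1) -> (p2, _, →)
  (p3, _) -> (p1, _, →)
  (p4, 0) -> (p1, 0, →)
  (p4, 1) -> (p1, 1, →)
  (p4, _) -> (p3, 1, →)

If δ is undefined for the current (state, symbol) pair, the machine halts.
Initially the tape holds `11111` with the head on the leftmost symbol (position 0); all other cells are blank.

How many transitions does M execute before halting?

state=p0 head=0 tape=__[1]1111_   (p0,1)→(p0,_,←)
state=p0 head=-1 tape=_[_]_1111_   (p0,_)→(p3,0,←)
state=p3 head=-2 tape=[_]0_1111_   (p3,_)→(p1,_,→)
state=p1 head=-1 tape=_[0]_1111_   (p1,0)→(p2,_,→)
state=p2 head=0 tape=__[_]1111_   (p2,_)→(p2,0,→)
state=p2 head=1 tape=__0[1]111_   (p2,1)→(p4,1,→)
state=p4 head=2 tape=__01[1]11_   (p4,1)→(p1,1,→)
state=p1 head=3 tape=__011[1]1_   (p1,1)→(p1,0,→)
state=p1 head=4 tape=__0110[1]_   (p1,1)→(p1,0,→)
state=p1 head=5 tape=__01100[_]
M halts after 9 transitions.

9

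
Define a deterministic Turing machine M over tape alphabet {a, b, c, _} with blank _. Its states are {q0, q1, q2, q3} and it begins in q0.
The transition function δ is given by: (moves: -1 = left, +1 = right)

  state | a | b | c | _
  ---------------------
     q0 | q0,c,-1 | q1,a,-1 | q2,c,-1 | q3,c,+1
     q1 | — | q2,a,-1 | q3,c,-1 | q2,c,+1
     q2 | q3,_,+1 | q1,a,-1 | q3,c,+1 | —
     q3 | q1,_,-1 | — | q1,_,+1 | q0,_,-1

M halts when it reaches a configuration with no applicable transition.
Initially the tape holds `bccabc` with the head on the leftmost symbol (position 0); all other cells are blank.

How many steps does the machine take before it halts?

q0 | _[b]ccabc   read b → write a, move -1, go to q1
q1 | [_]accabc   read _ → write c, move +1, go to q2
q2 | c[a]ccabc   read a → write _, move +1, go to q3
q3 | c_[c]cabc   read c → write _, move +1, go to q1
q1 | c__[c]abc   read c → write c, move -1, go to q3
q3 | c_[_]cabc   read _ → write _, move -1, go to q0
q0 | c[_]_cabc   read _ → write c, move +1, go to q3
q3 | cc[_]cabc   read _ → write _, move -1, go to q0
q0 | c[c]_cabc   read c → write c, move -1, go to q2
q2 | [c]c_cabc   read c → write c, move +1, go to q3
q3 | c[c]_cabc   read c → write _, move +1, go to q1
q1 | c_[_]cabc   read _ → write c, move +1, go to q2
q2 | c_c[c]abc   read c → write c, move +1, go to q3
q3 | c_cc[a]bc   read a → write _, move -1, go to q1
q1 | c_c[c]_bc   read c → write c, move -1, go to q3
q3 | c_[c]c_bc   read c → write _, move +1, go to q1
q1 | c__[c]_bc   read c → write c, move -1, go to q3
q3 | c_[_]c_bc   read _ → write _, move -1, go to q0
q0 | c[_]_c_bc   read _ → write c, move +1, go to q3
q3 | cc[_]c_bc   read _ → write _, move -1, go to q0
q0 | c[c]_c_bc   read c → write c, move -1, go to q2
q2 | [c]c_c_bc   read c → write c, move +1, go to q3
q3 | c[c]_c_bc   read c → write _, move +1, go to q1
q1 | c_[_]c_bc   read _ → write c, move +1, go to q2
q2 | c_c[c]_bc   read c → write c, move +1, go to q3
q3 | c_cc[_]bc   read _ → write _, move -1, go to q0
q0 | c_c[c]_bc   read c → write c, move -1, go to q2
q2 | c_[c]c_bc   read c → write c, move +1, go to q3
q3 | c_c[c]_bc   read c → write _, move +1, go to q1
q1 | c_c_[_]bc   read _ → write c, move +1, go to q2
q2 | c_c_c[b]c   read b → write a, move -1, go to q1
q1 | c_c_[c]ac   read c → write c, move -1, go to q3
q3 | c_c[_]cac   read _ → write _, move -1, go to q0
q0 | c_[c]_cac   read c → write c, move -1, go to q2
q2 | c[_]c_cac
M halts after 34 transitions.

34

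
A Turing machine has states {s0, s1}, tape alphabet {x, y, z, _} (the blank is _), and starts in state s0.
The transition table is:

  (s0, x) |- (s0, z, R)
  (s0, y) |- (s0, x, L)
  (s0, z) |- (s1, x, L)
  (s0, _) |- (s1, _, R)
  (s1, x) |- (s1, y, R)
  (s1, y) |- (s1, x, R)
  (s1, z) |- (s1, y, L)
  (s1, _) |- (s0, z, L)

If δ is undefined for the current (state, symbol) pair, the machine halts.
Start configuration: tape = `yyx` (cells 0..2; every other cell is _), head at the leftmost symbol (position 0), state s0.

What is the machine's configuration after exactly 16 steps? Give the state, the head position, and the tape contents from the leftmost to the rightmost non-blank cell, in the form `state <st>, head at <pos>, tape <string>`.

state s1, head at 4, tape xxxy

s0 | _[y]yx__   read y → write x, move L, go to s0
s0 | [_]xyx__   read _ → write _, move R, go to s1
s1 | _[x]yx__   read x → write y, move R, go to s1
s1 | _y[y]x__   read y → write x, move R, go to s1
s1 | _yx[x]__   read x → write y, move R, go to s1
s1 | _yxy[_]_   read _ → write z, move L, go to s0
s0 | _yx[y]z_   read y → write x, move L, go to s0
s0 | _y[x]xz_   read x → write z, move R, go to s0
s0 | _yz[x]z_   read x → write z, move R, go to s0
s0 | _yzz[z]_   read z → write x, move L, go to s1
s1 | _yz[z]x_   read z → write y, move L, go to s1
s1 | _y[z]yx_   read z → write y, move L, go to s1
s1 | _[y]yyx_   read y → write x, move R, go to s1
s1 | _x[y]yx_   read y → write x, move R, go to s1
s1 | _xx[y]x_   read y → write x, move R, go to s1
s1 | _xxx[x]_   read x → write y, move R, go to s1
s1 | _xxxy[_]
After 16 steps: state s1, head at 4, tape xxxy.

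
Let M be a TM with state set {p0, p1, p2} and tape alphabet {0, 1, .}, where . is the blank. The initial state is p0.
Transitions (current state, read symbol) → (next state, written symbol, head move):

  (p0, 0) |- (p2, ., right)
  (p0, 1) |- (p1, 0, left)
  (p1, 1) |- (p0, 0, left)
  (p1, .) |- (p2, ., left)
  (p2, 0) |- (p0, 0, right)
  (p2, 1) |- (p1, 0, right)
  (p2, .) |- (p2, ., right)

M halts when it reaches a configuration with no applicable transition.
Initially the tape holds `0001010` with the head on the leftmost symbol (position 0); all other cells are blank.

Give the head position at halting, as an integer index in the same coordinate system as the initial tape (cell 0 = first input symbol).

4

p0 | [0]001010   read 0 → write ., move right, go to p2
p2 | .[0]01010   read 0 → write 0, move right, go to p0
p0 | .0[0]1010   read 0 → write ., move right, go to p2
p2 | .0.[1]010   read 1 → write 0, move right, go to p1
p1 | .0.0[0]10
At halt the head is at cell 4.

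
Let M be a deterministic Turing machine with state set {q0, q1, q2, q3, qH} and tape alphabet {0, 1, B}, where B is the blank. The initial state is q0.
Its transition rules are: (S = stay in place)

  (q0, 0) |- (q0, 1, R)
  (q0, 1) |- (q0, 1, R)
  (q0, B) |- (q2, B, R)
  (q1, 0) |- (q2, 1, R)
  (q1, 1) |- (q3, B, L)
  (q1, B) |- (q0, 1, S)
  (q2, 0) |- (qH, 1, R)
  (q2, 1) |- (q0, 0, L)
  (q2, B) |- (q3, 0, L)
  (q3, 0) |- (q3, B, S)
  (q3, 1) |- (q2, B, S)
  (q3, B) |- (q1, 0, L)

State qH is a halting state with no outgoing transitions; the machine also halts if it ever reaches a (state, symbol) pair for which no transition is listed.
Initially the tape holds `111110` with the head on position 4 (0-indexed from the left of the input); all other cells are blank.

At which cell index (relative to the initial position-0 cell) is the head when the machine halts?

7

state=q0 head=4 tape=BB1111[1]0BB   (q0,1)→(q0,1,R)
state=q0 head=5 tape=BB11111[0]BB   (q0,0)→(q0,1,R)
state=q0 head=6 tape=BB111111[B]B   (q0,B)→(q2,B,R)
state=q2 head=7 tape=BB111111B[B]   (q2,B)→(q3,0,L)
state=q3 head=6 tape=BB111111[B]0   (q3,B)→(q1,0,L)
state=q1 head=5 tape=BB11111[1]00   (q1,1)→(q3,B,L)
state=q3 head=4 tape=BB1111[1]B00   (q3,1)→(q2,B,S)
state=q2 head=4 tape=BB1111[B]B00   (q2,B)→(q3,0,L)
state=q3 head=3 tape=BB111[1]0B00   (q3,1)→(q2,B,S)
state=q2 head=3 tape=BB111[B]0B00   (q2,B)→(q3,0,L)
state=q3 head=2 tape=BB11[1]00B00   (q3,1)→(q2,B,S)
state=q2 head=2 tape=BB11[B]00B00   (q2,B)→(q3,0,L)
state=q3 head=1 tape=BB1[1]000B00   (q3,1)→(q2,B,S)
state=q2 head=1 tape=BB1[B]000B00   (q2,B)→(q3,0,L)
state=q3 head=0 tape=BB[1]0000B00   (q3,1)→(q2,B,S)
state=q2 head=0 tape=BB[B]0000B00   (q2,B)→(q3,0,L)
state=q3 head=-1 tape=B[B]00000B00   (q3,B)→(q1,0,L)
state=q1 head=-2 tape=[B]000000B00   (q1,B)→(q0,1,S)
state=q0 head=-2 tape=[1]000000B00   (q0,1)→(q0,1,R)
state=q0 head=-1 tape=1[0]00000B00   (q0,0)→(q0,1,R)
state=q0 head=0 tape=11[0]0000B00   (q0,0)→(q0,1,R)
state=q0 head=1 tape=111[0]000B00   (q0,0)→(q0,1,R)
state=q0 head=2 tape=1111[0]00B00   (q0,0)→(q0,1,R)
state=q0 head=3 tape=11111[0]0B00   (q0,0)→(q0,1,R)
state=q0 head=4 tape=111111[0]B00   (q0,0)→(q0,1,R)
state=q0 head=5 tape=1111111[B]00   (q0,B)→(q2,B,R)
state=q2 head=6 tape=1111111B[0]0   (q2,0)→(qH,1,R)
state=qH head=7 tape=1111111B1[0]
At halt the head is at cell 7.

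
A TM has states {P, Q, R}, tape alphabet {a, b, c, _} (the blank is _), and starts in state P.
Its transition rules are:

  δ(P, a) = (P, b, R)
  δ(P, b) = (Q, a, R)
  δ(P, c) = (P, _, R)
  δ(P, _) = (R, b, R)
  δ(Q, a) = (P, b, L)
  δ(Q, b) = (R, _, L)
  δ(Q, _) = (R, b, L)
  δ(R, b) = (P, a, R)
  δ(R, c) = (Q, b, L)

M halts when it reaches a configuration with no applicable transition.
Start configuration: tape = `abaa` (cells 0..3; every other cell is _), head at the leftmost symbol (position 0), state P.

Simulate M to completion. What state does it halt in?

state=P head=0 tape=[a]baa_   (P,a)→(P,b,R)
state=P head=1 tape=b[b]aa_   (P,b)→(Q,a,R)
state=Q head=2 tape=ba[a]a_   (Q,a)→(P,b,L)
state=P head=1 tape=b[a]ba_   (P,a)→(P,b,R)
state=P head=2 tape=bb[b]a_   (P,b)→(Q,a,R)
state=Q head=3 tape=bba[a]_   (Q,a)→(P,b,L)
state=P head=2 tape=bb[a]b_   (P,a)→(P,b,R)
state=P head=3 tape=bbb[b]_   (P,b)→(Q,a,R)
state=Q head=4 tape=bbba[_]   (Q,_)→(R,b,L)
state=R head=3 tape=bbb[a]b
No transition is defined for (R, a); M halts in state R.

R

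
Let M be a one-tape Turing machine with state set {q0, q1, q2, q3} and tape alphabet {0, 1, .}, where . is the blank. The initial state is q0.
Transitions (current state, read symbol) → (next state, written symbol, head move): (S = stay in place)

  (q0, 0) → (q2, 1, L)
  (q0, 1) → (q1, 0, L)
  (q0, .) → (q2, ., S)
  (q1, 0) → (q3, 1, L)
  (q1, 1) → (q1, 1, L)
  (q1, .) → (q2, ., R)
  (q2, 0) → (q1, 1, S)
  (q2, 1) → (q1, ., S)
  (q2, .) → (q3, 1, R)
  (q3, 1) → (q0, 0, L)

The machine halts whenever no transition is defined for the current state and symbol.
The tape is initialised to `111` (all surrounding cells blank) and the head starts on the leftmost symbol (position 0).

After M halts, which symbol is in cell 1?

.

state=q0 head=0 tape=.[1]11..   (q0,1)→(q1,0,L)
state=q1 head=-1 tape=[.]011..   (q1,.)→(q2,.,R)
state=q2 head=0 tape=.[0]11..   (q2,0)→(q1,1,S)
state=q1 head=0 tape=.[1]11..   (q1,1)→(q1,1,L)
state=q1 head=-1 tape=[.]111..   (q1,.)→(q2,.,R)
state=q2 head=0 tape=.[1]11..   (q2,1)→(q1,.,S)
state=q1 head=0 tape=.[.]11..   (q1,.)→(q2,.,R)
state=q2 head=1 tape=..[1]1..   (q2,1)→(q1,.,S)
state=q1 head=1 tape=..[.]1..   (q1,.)→(q2,.,R)
state=q2 head=2 tape=...[1]..   (q2,1)→(q1,.,S)
state=q1 head=2 tape=...[.]..   (q1,.)→(q2,.,R)
state=q2 head=3 tape=....[.].   (q2,.)→(q3,1,R)
state=q3 head=4 tape=....1[.]
Cell 1 holds . when M halts.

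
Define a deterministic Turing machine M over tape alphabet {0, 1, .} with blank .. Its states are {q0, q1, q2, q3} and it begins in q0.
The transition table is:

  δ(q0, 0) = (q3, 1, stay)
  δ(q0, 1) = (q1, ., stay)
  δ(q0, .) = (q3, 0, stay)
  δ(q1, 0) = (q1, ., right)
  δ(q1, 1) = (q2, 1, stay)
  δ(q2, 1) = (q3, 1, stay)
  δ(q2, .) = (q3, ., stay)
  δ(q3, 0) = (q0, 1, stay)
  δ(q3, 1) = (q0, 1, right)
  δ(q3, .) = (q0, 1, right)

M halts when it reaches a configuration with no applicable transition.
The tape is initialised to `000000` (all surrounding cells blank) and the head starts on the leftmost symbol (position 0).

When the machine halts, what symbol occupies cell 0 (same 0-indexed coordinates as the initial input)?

1

q0 | [0]00000.   read 0 → write 1, move stay, go to q3
q3 | [1]00000.   read 1 → write 1, move right, go to q0
q0 | 1[0]0000.   read 0 → write 1, move stay, go to q3
q3 | 1[1]0000.   read 1 → write 1, move right, go to q0
q0 | 11[0]000.   read 0 → write 1, move stay, go to q3
q3 | 11[1]000.   read 1 → write 1, move right, go to q0
q0 | 111[0]00.   read 0 → write 1, move stay, go to q3
q3 | 111[1]00.   read 1 → write 1, move right, go to q0
q0 | 1111[0]0.   read 0 → write 1, move stay, go to q3
q3 | 1111[1]0.   read 1 → write 1, move right, go to q0
q0 | 11111[0].   read 0 → write 1, move stay, go to q3
q3 | 11111[1].   read 1 → write 1, move right, go to q0
q0 | 111111[.]   read . → write 0, move stay, go to q3
q3 | 111111[0]   read 0 → write 1, move stay, go to q0
q0 | 111111[1]   read 1 → write ., move stay, go to q1
q1 | 111111[.]
Cell 0 holds 1 when M halts.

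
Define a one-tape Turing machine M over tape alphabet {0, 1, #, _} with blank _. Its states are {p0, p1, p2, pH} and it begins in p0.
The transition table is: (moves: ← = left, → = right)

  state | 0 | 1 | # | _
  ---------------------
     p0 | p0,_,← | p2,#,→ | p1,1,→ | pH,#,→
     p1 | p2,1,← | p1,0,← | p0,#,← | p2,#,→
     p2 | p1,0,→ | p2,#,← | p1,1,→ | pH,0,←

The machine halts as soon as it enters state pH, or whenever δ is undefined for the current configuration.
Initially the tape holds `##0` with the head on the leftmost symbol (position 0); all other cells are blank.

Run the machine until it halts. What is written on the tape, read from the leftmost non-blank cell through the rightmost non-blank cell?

state=p0 head=0 tape=_[#]#0   (p0,#)→(p1,1,→)
state=p1 head=1 tape=_1[#]0   (p1,#)→(p0,#,←)
state=p0 head=0 tape=_[1]#0   (p0,1)→(p2,#,→)
state=p2 head=1 tape=_#[#]0   (p2,#)→(p1,1,→)
state=p1 head=2 tape=_#1[0]   (p1,0)→(p2,1,←)
state=p2 head=1 tape=_#[1]1   (p2,1)→(p2,#,←)
state=p2 head=0 tape=_[#]#1   (p2,#)→(p1,1,→)
state=p1 head=1 tape=_1[#]1   (p1,#)→(p0,#,←)
state=p0 head=0 tape=_[1]#1   (p0,1)→(p2,#,→)
state=p2 head=1 tape=_#[#]1   (p2,#)→(p1,1,→)
state=p1 head=2 tape=_#1[1]   (p1,1)→(p1,0,←)
state=p1 head=1 tape=_#[1]0   (p1,1)→(p1,0,←)
state=p1 head=0 tape=_[#]00   (p1,#)→(p0,#,←)
state=p0 head=-1 tape=[_]#00   (p0,_)→(pH,#,→)
state=pH head=0 tape=#[#]00
The non-blank tape span at halt is ##00.

##00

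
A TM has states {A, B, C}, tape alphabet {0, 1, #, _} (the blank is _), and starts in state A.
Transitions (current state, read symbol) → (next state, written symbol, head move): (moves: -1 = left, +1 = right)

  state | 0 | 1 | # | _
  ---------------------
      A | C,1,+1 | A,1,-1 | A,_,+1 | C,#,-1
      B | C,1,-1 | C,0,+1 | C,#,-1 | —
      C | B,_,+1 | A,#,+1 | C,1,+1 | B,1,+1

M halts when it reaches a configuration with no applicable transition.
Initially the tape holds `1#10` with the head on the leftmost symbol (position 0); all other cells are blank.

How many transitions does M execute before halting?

state=A head=0 tape=__[1]#10__   (A,1)→(A,1,-1)
state=A head=-1 tape=_[_]1#10__   (A,_)→(C,#,-1)
state=C head=-2 tape=[_]#1#10__   (C,_)→(B,1,+1)
state=B head=-1 tape=1[#]1#10__   (B,#)→(C,#,-1)
state=C head=-2 tape=[1]#1#10__   (C,1)→(A,#,+1)
state=A head=-1 tape=#[#]1#10__   (A,#)→(A,_,+1)
state=A head=0 tape=#_[1]#10__   (A,1)→(A,1,-1)
state=A head=-1 tape=#[_]1#10__   (A,_)→(C,#,-1)
state=C head=-2 tape=[#]#1#10__   (C,#)→(C,1,+1)
state=C head=-1 tape=1[#]1#10__   (C,#)→(C,1,+1)
state=C head=0 tape=11[1]#10__   (C,1)→(A,#,+1)
state=A head=1 tape=11#[#]10__   (A,#)→(A,_,+1)
state=A head=2 tape=11#_[1]0__   (A,1)→(A,1,-1)
state=A head=1 tape=11#[_]10__   (A,_)→(C,#,-1)
state=C head=0 tape=11[#]#10__   (C,#)→(C,1,+1)
state=C head=1 tape=111[#]10__   (C,#)→(C,1,+1)
state=C head=2 tape=1111[1]0__   (C,1)→(A,#,+1)
state=A head=3 tape=1111#[0]__   (A,0)→(C,1,+1)
state=C head=4 tape=1111#1[_]_   (C,_)→(B,1,+1)
state=B head=5 tape=1111#11[_]
M halts after 19 transitions.

19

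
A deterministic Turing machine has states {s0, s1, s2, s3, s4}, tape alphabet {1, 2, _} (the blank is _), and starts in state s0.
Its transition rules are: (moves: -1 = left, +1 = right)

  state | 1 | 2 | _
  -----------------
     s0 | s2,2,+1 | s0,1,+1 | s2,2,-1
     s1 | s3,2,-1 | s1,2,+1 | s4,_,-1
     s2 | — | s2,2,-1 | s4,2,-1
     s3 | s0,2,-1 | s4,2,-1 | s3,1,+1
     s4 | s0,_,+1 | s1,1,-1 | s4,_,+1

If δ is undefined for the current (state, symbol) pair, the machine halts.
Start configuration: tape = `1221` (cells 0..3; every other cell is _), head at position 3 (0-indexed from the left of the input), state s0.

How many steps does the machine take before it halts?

state=s0 head=3 tape=_122[1]_   (s0,1)→(s2,2,+1)
state=s2 head=4 tape=_1222[_]   (s2,_)→(s4,2,-1)
state=s4 head=3 tape=_122[2]2   (s4,2)→(s1,1,-1)
state=s1 head=2 tape=_12[2]12   (s1,2)→(s1,2,+1)
state=s1 head=3 tape=_122[1]2   (s1,1)→(s3,2,-1)
state=s3 head=2 tape=_12[2]22   (s3,2)→(s4,2,-1)
state=s4 head=1 tape=_1[2]222   (s4,2)→(s1,1,-1)
state=s1 head=0 tape=_[1]1222   (s1,1)→(s3,2,-1)
state=s3 head=-1 tape=[_]21222   (s3,_)→(s3,1,+1)
state=s3 head=0 tape=1[2]1222   (s3,2)→(s4,2,-1)
state=s4 head=-1 tape=[1]21222   (s4,1)→(s0,_,+1)
state=s0 head=0 tape=_[2]1222   (s0,2)→(s0,1,+1)
state=s0 head=1 tape=_1[1]222   (s0,1)→(s2,2,+1)
state=s2 head=2 tape=_12[2]22   (s2,2)→(s2,2,-1)
state=s2 head=1 tape=_1[2]222   (s2,2)→(s2,2,-1)
state=s2 head=0 tape=_[1]2222
M halts after 15 transitions.

15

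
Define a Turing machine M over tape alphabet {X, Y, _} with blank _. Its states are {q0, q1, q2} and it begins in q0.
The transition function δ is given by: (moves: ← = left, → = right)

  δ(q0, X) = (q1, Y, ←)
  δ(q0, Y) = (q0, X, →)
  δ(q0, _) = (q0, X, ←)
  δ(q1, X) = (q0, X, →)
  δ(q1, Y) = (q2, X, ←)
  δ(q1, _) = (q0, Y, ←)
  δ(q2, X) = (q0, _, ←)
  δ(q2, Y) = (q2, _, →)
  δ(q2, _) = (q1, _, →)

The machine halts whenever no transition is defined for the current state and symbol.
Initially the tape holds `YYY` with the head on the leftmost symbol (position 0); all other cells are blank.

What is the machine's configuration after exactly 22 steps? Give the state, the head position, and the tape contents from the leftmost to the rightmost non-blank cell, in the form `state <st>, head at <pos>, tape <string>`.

state=q0 head=0 tape=[Y]YY___   (q0,Y)→(q0,X,→)
state=q0 head=1 tape=X[Y]Y___   (q0,Y)→(q0,X,→)
state=q0 head=2 tape=XX[Y]___   (q0,Y)→(q0,X,→)
state=q0 head=3 tape=XXX[_]__   (q0,_)→(q0,X,←)
state=q0 head=2 tape=XX[X]X__   (q0,X)→(q1,Y,←)
state=q1 head=1 tape=X[X]YX__   (q1,X)→(q0,X,→)
state=q0 head=2 tape=XX[Y]X__   (q0,Y)→(q0,X,→)
state=q0 head=3 tape=XXX[X]__   (q0,X)→(q1,Y,←)
state=q1 head=2 tape=XX[X]Y__   (q1,X)→(q0,X,→)
state=q0 head=3 tape=XXX[Y]__   (q0,Y)→(q0,X,→)
state=q0 head=4 tape=XXXX[_]_   (q0,_)→(q0,X,←)
state=q0 head=3 tape=XXX[X]X_   (q0,X)→(q1,Y,←)
state=q1 head=2 tape=XX[X]YX_   (q1,X)→(q0,X,→)
state=q0 head=3 tape=XXX[Y]X_   (q0,Y)→(q0,X,→)
state=q0 head=4 tape=XXXX[X]_   (q0,X)→(q1,Y,←)
state=q1 head=3 tape=XXX[X]Y_   (q1,X)→(q0,X,→)
state=q0 head=4 tape=XXXX[Y]_   (q0,Y)→(q0,X,→)
state=q0 head=5 tape=XXXXX[_]   (q0,_)→(q0,X,←)
state=q0 head=4 tape=XXXX[X]X   (q0,X)→(q1,Y,←)
state=q1 head=3 tape=XXX[X]YX   (q1,X)→(q0,X,→)
state=q0 head=4 tape=XXXX[Y]X   (q0,Y)→(q0,X,→)
state=q0 head=5 tape=XXXXX[X]   (q0,X)→(q1,Y,←)
state=q1 head=4 tape=XXXX[X]Y
After 22 steps: state q1, head at 4, tape XXXXXY.

state q1, head at 4, tape XXXXXY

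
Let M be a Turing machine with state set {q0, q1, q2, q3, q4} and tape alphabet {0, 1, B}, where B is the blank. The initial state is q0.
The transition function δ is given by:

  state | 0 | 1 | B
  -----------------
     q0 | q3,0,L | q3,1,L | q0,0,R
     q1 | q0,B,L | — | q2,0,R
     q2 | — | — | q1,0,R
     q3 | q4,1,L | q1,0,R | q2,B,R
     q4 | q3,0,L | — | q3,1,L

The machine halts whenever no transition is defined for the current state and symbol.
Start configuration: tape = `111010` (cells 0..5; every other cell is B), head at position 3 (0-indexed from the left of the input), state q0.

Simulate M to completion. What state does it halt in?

q2

state=q0 head=3 tape=B111[0]10   (q0,0)→(q3,0,L)
state=q3 head=2 tape=B11[1]010   (q3,1)→(q1,0,R)
state=q1 head=3 tape=B110[0]10   (q1,0)→(q0,B,L)
state=q0 head=2 tape=B11[0]B10   (q0,0)→(q3,0,L)
state=q3 head=1 tape=B1[1]0B10   (q3,1)→(q1,0,R)
state=q1 head=2 tape=B10[0]B10   (q1,0)→(q0,B,L)
state=q0 head=1 tape=B1[0]BB10   (q0,0)→(q3,0,L)
state=q3 head=0 tape=B[1]0BB10   (q3,1)→(q1,0,R)
state=q1 head=1 tape=B0[0]BB10   (q1,0)→(q0,B,L)
state=q0 head=0 tape=B[0]BBB10   (q0,0)→(q3,0,L)
state=q3 head=-1 tape=[B]0BBB10   (q3,B)→(q2,B,R)
state=q2 head=0 tape=B[0]BBB10
No transition is defined for (q2, 0); M halts in state q2.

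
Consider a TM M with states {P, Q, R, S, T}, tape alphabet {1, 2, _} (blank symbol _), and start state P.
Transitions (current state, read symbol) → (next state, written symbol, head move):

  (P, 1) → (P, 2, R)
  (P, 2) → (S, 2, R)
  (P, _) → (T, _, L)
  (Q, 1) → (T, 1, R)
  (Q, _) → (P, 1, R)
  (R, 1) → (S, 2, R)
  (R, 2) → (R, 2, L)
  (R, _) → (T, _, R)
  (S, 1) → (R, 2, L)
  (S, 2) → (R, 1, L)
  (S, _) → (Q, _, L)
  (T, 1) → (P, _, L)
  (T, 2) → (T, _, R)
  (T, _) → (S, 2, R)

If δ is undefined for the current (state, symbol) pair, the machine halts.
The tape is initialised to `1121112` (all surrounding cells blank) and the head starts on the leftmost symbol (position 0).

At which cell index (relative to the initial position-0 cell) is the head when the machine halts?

2

state=P head=0 tape=_[1]121112   (P,1)→(P,2,R)
state=P head=1 tape=_2[1]21112   (P,1)→(P,2,R)
state=P head=2 tape=_22[2]1112   (P,2)→(S,2,R)
state=S head=3 tape=_222[1]112   (S,1)→(R,2,L)
state=R head=2 tape=_22[2]2112   (R,2)→(R,2,L)
state=R head=1 tape=_2[2]22112   (R,2)→(R,2,L)
state=R head=0 tape=_[2]222112   (R,2)→(R,2,L)
state=R head=-1 tape=[_]2222112   (R,_)→(T,_,R)
state=T head=0 tape=_[2]222112   (T,2)→(T,_,R)
state=T head=1 tape=__[2]22112   (T,2)→(T,_,R)
state=T head=2 tape=___[2]2112   (T,2)→(T,_,R)
state=T head=3 tape=____[2]112   (T,2)→(T,_,R)
state=T head=4 tape=_____[1]12   (T,1)→(P,_,L)
state=P head=3 tape=____[_]_12   (P,_)→(T,_,L)
state=T head=2 tape=___[_]__12   (T,_)→(S,2,R)
state=S head=3 tape=___2[_]_12   (S,_)→(Q,_,L)
state=Q head=2 tape=___[2]__12
At halt the head is at cell 2.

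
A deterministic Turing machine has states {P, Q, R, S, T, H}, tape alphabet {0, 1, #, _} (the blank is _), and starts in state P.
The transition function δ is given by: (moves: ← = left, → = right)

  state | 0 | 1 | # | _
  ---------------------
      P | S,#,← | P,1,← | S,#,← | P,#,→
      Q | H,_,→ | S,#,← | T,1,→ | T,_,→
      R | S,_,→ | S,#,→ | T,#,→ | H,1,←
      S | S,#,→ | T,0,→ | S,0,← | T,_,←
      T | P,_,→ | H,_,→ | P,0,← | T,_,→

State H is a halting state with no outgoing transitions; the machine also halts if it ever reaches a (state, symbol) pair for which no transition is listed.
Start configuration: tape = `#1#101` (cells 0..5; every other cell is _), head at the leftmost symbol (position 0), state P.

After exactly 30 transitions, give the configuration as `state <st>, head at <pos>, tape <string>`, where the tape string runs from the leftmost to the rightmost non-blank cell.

state P, head at 0, tape #01#101

state=P head=0 tape=___[#]1#101   (P,#)→(S,#,←)
state=S head=-1 tape=__[_]#1#101   (S,_)→(T,_,←)
state=T head=-2 tape=_[_]_#1#101   (T,_)→(T,_,→)
state=T head=-1 tape=__[_]#1#101   (T,_)→(T,_,→)
state=T head=0 tape=___[#]1#101   (T,#)→(P,0,←)
state=P head=-1 tape=__[_]01#101   (P,_)→(P,#,→)
state=P head=0 tape=__#[0]1#101   (P,0)→(S,#,←)
state=S head=-1 tape=__[#]#1#101   (S,#)→(S,0,←)
state=S head=-2 tape=_[_]0#1#101   (S,_)→(T,_,←)
state=T head=-3 tape=[_]_0#1#101   (T,_)→(T,_,→)
state=T head=-2 tape=_[_]0#1#101   (T,_)→(T,_,→)
state=T head=-1 tape=__[0]#1#101   (T,0)→(P,_,→)
state=P head=0 tape=___[#]1#101   (P,#)→(S,#,←)
state=S head=-1 tape=__[_]#1#101   (S,_)→(T,_,←)
state=T head=-2 tape=_[_]_#1#101   (T,_)→(T,_,→)
state=T head=-1 tape=__[_]#1#101   (T,_)→(T,_,→)
state=T head=0 tape=___[#]1#101   (T,#)→(P,0,←)
state=P head=-1 tape=__[_]01#101   (P,_)→(P,#,→)
state=P head=0 tape=__#[0]1#101   (P,0)→(S,#,←)
state=S head=-1 tape=__[#]#1#101   (S,#)→(S,0,←)
state=S head=-2 tape=_[_]0#1#101   (S,_)→(T,_,←)
state=T head=-3 tape=[_]_0#1#101   (T,_)→(T,_,→)
state=T head=-2 tape=_[_]0#1#101   (T,_)→(T,_,→)
state=T head=-1 tape=__[0]#1#101   (T,0)→(P,_,→)
state=P head=0 tape=___[#]1#101   (P,#)→(S,#,←)
state=S head=-1 tape=__[_]#1#101   (S,_)→(T,_,←)
state=T head=-2 tape=_[_]_#1#101   (T,_)→(T,_,→)
state=T head=-1 tape=__[_]#1#101   (T,_)→(T,_,→)
state=T head=0 tape=___[#]1#101   (T,#)→(P,0,←)
state=P head=-1 tape=__[_]01#101   (P,_)→(P,#,→)
state=P head=0 tape=__#[0]1#101
After 30 steps: state P, head at 0, tape #01#101.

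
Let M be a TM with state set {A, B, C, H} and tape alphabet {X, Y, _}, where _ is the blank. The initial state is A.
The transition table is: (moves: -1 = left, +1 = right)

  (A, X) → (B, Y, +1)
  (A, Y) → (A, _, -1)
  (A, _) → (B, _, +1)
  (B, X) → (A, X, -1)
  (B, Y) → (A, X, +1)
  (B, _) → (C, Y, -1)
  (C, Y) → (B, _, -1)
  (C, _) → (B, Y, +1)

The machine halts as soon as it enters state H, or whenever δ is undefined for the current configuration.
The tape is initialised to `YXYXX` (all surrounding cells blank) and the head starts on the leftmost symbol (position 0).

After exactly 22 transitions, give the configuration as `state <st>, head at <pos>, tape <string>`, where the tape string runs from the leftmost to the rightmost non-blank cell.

A | _[Y]XYXX_   read Y → write _, move -1, go to A
A | [_]_XYXX_   read _ → write _, move +1, go to B
B | _[_]XYXX_   read _ → write Y, move -1, go to C
C | [_]YXYXX_   read _ → write Y, move +1, go to B
B | Y[Y]XYXX_   read Y → write X, move +1, go to A
A | YX[X]YXX_   read X → write Y, move +1, go to B
B | YXY[Y]XX_   read Y → write X, move +1, go to A
A | YXYX[X]X_   read X → write Y, move +1, go to B
B | YXYXY[X]_   read X → write X, move -1, go to A
A | YXYX[Y]X_   read Y → write _, move -1, go to A
A | YXY[X]_X_   read X → write Y, move +1, go to B
B | YXYY[_]X_   read _ → write Y, move -1, go to C
C | YXY[Y]YX_   read Y → write _, move -1, go to B
B | YX[Y]_YX_   read Y → write X, move +1, go to A
A | YXX[_]YX_   read _ → write _, move +1, go to B
B | YXX_[Y]X_   read Y → write X, move +1, go to A
A | YXX_X[X]_   read X → write Y, move +1, go to B
B | YXX_XY[_]   read _ → write Y, move -1, go to C
C | YXX_X[Y]Y   read Y → write _, move -1, go to B
B | YXX_[X]_Y   read X → write X, move -1, go to A
A | YXX[_]X_Y   read _ → write _, move +1, go to B
B | YXX_[X]_Y   read X → write X, move -1, go to A
A | YXX[_]X_Y
After 22 steps: state A, head at 2, tape YXX_X_Y.

state A, head at 2, tape YXX_X_Y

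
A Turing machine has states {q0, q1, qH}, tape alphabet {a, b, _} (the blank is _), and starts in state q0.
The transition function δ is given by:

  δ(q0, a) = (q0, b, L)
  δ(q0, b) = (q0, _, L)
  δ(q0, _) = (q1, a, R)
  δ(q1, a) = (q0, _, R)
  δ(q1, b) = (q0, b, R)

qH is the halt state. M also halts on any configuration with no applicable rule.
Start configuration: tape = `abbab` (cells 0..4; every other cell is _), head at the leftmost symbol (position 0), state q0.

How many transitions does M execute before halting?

q0 | __[a]bbab   read a → write b, move L, go to q0
q0 | _[_]bbbab   read _ → write a, move R, go to q1
q1 | _a[b]bbab   read b → write b, move R, go to q0
q0 | _ab[b]bab   read b → write _, move L, go to q0
q0 | _a[b]_bab   read b → write _, move L, go to q0
q0 | _[a]__bab   read a → write b, move L, go to q0
q0 | [_]b__bab   read _ → write a, move R, go to q1
q1 | a[b]__bab   read b → write b, move R, go to q0
q0 | ab[_]_bab   read _ → write a, move R, go to q1
q1 | aba[_]bab
M halts after 9 transitions.

9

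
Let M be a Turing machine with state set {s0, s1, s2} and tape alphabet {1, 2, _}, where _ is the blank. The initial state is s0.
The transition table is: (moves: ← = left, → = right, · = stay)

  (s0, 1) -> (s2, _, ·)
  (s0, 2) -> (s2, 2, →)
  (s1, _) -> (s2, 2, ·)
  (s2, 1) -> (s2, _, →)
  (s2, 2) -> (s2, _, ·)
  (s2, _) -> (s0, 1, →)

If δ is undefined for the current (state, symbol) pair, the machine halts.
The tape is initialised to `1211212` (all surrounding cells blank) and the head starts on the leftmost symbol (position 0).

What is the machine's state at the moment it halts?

state=s0 head=0 tape=[1]211212__   (s0,1)→(s2,_,·)
state=s2 head=0 tape=[_]211212__   (s2,_)→(s0,1,→)
state=s0 head=1 tape=1[2]11212__   (s0,2)→(s2,2,→)
state=s2 head=2 tape=12[1]1212__   (s2,1)→(s2,_,→)
state=s2 head=3 tape=12_[1]212__   (s2,1)→(s2,_,→)
state=s2 head=4 tape=12__[2]12__   (s2,2)→(s2,_,·)
state=s2 head=4 tape=12__[_]12__   (s2,_)→(s0,1,→)
state=s0 head=5 tape=12__1[1]2__   (s0,1)→(s2,_,·)
state=s2 head=5 tape=12__1[_]2__   (s2,_)→(s0,1,→)
state=s0 head=6 tape=12__11[2]__   (s0,2)→(s2,2,→)
state=s2 head=7 tape=12__112[_]_   (s2,_)→(s0,1,→)
state=s0 head=8 tape=12__1121[_]
No transition is defined for (s0, _); M halts in state s0.

s0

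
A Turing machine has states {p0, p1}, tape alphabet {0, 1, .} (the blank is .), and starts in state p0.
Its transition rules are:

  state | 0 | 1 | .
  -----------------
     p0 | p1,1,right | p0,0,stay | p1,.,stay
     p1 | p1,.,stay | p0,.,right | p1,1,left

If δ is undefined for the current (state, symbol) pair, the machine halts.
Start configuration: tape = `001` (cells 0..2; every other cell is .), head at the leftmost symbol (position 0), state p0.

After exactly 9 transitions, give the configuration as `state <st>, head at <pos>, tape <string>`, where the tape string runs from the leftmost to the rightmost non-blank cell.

state=p0 head=0 tape=[0]01.   (p0,0)→(p1,1,right)
state=p1 head=1 tape=1[0]1.   (p1,0)→(p1,.,stay)
state=p1 head=1 tape=1[.]1.   (p1,.)→(p1,1,left)
state=p1 head=0 tape=[1]11.   (p1,1)→(p0,.,right)
state=p0 head=1 tape=.[1]1.   (p0,1)→(p0,0,stay)
state=p0 head=1 tape=.[0]1.   (p0,0)→(p1,1,right)
state=p1 head=2 tape=.1[1].   (p1,1)→(p0,.,right)
state=p0 head=3 tape=.1.[.]   (p0,.)→(p1,.,stay)
state=p1 head=3 tape=.1.[.]   (p1,.)→(p1,1,left)
state=p1 head=2 tape=.1[.]1
After 9 steps: state p1, head at 2, tape 1.1.

state p1, head at 2, tape 1.1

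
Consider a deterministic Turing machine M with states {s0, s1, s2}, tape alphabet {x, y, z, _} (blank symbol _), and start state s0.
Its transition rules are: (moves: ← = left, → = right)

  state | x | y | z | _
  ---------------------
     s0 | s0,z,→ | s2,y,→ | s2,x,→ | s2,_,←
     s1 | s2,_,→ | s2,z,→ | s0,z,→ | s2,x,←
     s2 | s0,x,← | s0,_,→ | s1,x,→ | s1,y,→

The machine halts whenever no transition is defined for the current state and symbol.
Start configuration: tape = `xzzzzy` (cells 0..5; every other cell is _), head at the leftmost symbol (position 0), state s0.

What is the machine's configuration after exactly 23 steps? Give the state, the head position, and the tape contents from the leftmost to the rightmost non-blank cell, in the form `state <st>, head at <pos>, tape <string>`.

state s1, head at 5, tape zxxzx_xx

s0 | [x]zzzzy__   read x → write z, move →, go to s0
s0 | z[z]zzzy__   read z → write x, move →, go to s2
s2 | zx[z]zzy__   read z → write x, move →, go to s1
s1 | zxx[z]zy__   read z → write z, move →, go to s0
s0 | zxxz[z]y__   read z → write x, move →, go to s2
s2 | zxxzx[y]__   read y → write _, move →, go to s0
s0 | zxxzx_[_]_   read _ → write _, move ←, go to s2
s2 | zxxzx[_]__   read _ → write y, move →, go to s1
s1 | zxxzxy[_]_   read _ → write x, move ←, go to s2
s2 | zxxzx[y]x_   read y → write _, move →, go to s0
s0 | zxxzx_[x]_   read x → write z, move →, go to s0
s0 | zxxzx_z[_]   read _ → write _, move ←, go to s2
s2 | zxxzx_[z]_   read z → write x, move →, go to s1
s1 | zxxzx_x[_]   read _ → write x, move ←, go to s2
s2 | zxxzx_[x]x   read x → write x, move ←, go to s0
s0 | zxxzx[_]xx   read _ → write _, move ←, go to s2
s2 | zxxz[x]_xx   read x → write x, move ←, go to s0
s0 | zxx[z]x_xx   read z → write x, move →, go to s2
s2 | zxxx[x]_xx   read x → write x, move ←, go to s0
s0 | zxx[x]x_xx   read x → write z, move →, go to s0
s0 | zxxz[x]_xx   read x → write z, move →, go to s0
s0 | zxxzz[_]xx   read _ → write _, move ←, go to s2
s2 | zxxz[z]_xx   read z → write x, move →, go to s1
s1 | zxxzx[_]xx
After 23 steps: state s1, head at 5, tape zxxzx_xx.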